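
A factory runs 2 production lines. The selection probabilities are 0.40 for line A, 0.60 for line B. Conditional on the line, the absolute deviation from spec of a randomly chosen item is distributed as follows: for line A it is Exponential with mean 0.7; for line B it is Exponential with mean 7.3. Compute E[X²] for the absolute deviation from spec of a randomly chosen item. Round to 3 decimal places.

For each component E[X²] = Var + (mean)², giving A: 0.98; B: 106.58.
Overall E[X²] = 0.4·0.98 + 0.6·106.58 = 64.34.

64.340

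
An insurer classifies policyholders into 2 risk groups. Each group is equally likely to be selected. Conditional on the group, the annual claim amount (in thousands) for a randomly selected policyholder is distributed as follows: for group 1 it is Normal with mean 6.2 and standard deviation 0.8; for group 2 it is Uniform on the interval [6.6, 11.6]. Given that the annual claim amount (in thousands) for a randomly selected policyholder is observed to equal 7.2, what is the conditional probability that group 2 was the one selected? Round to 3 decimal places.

Likelihoods f(7.2 | ·): 1: 0.228311; 2: 0.2.
Posterior ∝ prior × likelihood. Numerator for 2: 0.5·0.2 = 0.1.
Normalizing constant: 0.5·0.228311 + 0.5·0.2 = 0.214156.
P(2 | observation) = 0.1 / 0.214156 = 0.46695.

0.467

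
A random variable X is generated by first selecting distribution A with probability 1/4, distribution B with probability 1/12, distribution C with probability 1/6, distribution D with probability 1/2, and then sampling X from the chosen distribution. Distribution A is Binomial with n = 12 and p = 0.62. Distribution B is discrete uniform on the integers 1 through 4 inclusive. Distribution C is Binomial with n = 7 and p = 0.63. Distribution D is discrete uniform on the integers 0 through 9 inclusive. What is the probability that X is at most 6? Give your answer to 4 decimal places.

0.6643

Conditional on each component, P(X ≤ 6): A: 0.283285; B: 1; C: 0.96061; D: 0.7.
By total probability, P(X ≤ 6) = 0.25·0.283285 + 0.0833333·1 + 0.166667·0.96061 + 0.5·0.7 = 0.664256.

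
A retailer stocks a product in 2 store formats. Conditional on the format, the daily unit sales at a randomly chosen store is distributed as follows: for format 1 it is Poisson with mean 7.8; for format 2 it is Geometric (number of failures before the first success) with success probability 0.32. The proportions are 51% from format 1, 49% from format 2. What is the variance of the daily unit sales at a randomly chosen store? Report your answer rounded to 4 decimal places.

15.2801

Per component, 1: μ=7.8, E[X²]=68.64; 2: μ=2.125, E[X²]=11.1562.
E[X] = 0.51·7.8 + 0.49·2.125 = 5.01925.
E[X²] = 0.51·68.64 + 0.49·11.1562 = 40.473.
Var(X) = E[X²] − (E[X])² = 40.473 − 25.1929 = 15.2801.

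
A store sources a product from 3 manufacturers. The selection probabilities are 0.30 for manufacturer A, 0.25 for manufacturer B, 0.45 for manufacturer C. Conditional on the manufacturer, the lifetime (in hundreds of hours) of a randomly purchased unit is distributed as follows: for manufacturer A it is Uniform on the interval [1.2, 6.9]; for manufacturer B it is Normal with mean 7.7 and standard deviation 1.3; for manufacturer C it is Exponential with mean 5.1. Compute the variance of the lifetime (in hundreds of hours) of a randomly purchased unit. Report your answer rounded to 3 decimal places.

Per component, A: μ=4.05, E[X²]=19.11; B: μ=7.7, E[X²]=60.98; C: μ=5.1, E[X²]=52.02.
E[X] = 0.3·4.05 + 0.25·7.7 + 0.45·5.1 = 5.435.
E[X²] = 0.3·19.11 + 0.25·60.98 + 0.45·52.02 = 44.387.
Var(X) = E[X²] − (E[X])² = 44.387 − 29.5392 = 14.8478.

14.848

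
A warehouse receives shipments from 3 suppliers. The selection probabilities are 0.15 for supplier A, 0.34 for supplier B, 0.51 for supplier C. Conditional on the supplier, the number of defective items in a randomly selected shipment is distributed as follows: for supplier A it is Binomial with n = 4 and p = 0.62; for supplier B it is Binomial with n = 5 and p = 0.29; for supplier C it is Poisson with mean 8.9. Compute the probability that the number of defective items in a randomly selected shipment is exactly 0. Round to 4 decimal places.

0.0645

Conditional on each supplier, P(X = 0): A: 0.0208514; B: 0.180423; C: 0.000136389.
By total probability, P(X = 0) = 0.15·0.0208514 + 0.34·0.180423 + 0.51·0.000136389 = 0.0645411.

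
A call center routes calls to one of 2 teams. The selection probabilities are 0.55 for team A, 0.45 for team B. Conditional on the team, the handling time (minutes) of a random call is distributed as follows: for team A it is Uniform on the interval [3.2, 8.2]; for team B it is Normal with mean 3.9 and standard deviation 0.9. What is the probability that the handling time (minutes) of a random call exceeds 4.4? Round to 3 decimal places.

Conditional on each team, P(X > 4.4): A: 0.76; B: 0.289257.
By total probability, P(X > 4.4) = 0.55·0.76 + 0.45·0.289257 = 0.548166.

0.548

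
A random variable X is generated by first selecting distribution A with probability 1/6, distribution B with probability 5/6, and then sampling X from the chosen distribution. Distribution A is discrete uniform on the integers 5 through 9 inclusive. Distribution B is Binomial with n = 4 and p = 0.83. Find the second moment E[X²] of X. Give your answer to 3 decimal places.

For each component E[X²] = Var + (mean)², giving A: 51; B: 11.5868.
Overall E[X²] = 0.166667·51 + 0.833333·11.5868 = 18.1557.

18.156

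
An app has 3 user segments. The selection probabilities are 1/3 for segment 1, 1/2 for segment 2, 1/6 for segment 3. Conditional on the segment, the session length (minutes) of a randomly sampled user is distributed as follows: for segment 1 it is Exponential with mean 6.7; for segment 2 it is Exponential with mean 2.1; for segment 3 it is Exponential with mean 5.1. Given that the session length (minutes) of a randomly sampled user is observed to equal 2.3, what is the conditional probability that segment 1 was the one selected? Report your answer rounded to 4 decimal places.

0.2600

Likelihoods f(2.3 | ·): 1: 0.105886; 2: 0.159267; 3: 0.124903.
Posterior ∝ prior × likelihood. Numerator for 1: 0.333333·0.105886 = 0.0352954.
Normalizing constant: 0.333333·0.105886 + 0.5·0.159267 + 0.166667·0.124903 = 0.135746.
P(1 | observation) = 0.0352954 / 0.135746 = 0.260011.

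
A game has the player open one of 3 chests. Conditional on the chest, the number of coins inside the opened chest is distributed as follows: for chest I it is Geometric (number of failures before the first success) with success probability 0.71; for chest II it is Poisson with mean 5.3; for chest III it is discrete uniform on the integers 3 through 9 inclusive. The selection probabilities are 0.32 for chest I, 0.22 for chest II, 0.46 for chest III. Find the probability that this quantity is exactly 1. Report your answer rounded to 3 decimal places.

Conditional on each chest, P(X = 1): I: 0.2059; II: 0.0264554; III: 0.
By total probability, P(X = 1) = 0.32·0.2059 + 0.22·0.0264554 + 0.46·0 = 0.0717082.

0.072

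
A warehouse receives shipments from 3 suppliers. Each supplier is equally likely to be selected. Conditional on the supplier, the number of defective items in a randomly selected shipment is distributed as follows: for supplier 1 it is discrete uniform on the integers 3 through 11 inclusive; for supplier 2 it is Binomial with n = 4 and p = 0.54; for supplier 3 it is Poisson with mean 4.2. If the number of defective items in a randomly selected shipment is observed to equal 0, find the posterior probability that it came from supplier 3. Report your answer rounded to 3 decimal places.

Likelihoods P(X=0 | ·): 1: 0; 2: 0.0447746; 3: 0.0149956.
Posterior ∝ prior × likelihood. Numerator for 3: 0.333333·0.0149956 = 0.00499853.
Normalizing constant: 0.333333·0 + 0.333333·0.0447746 + 0.333333·0.0149956 = 0.0199234.
P(3 | observation) = 0.00499853 / 0.0199234 = 0.250887.

0.251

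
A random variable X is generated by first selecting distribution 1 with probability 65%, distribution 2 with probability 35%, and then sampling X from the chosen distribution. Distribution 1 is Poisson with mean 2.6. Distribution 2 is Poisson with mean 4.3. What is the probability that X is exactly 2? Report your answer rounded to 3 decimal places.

0.207

Conditional on each component, P(X = 2): 1: 0.251045; 2: 0.125441.
By total probability, P(X = 2) = 0.65·0.251045 + 0.35·0.125441 = 0.207084.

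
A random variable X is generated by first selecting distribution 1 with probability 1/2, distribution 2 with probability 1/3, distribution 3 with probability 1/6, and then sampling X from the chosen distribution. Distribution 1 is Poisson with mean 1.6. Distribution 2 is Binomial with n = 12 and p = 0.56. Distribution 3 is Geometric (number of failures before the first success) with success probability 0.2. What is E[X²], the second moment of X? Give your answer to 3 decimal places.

For each component E[X²] = Var + (mean)², giving 1: 4.16; 2: 48.1152; 3: 36.
Overall E[X²] = 0.5·4.16 + 0.333333·48.1152 + 0.166667·36 = 24.1184.

24.118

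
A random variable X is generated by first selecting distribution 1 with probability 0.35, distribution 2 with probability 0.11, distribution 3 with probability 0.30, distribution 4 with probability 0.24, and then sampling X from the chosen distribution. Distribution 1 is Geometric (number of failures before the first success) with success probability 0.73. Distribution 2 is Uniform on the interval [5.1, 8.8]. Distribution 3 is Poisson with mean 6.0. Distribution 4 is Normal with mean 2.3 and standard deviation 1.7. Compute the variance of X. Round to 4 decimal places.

Per component, 1: μ=0.369863, E[X²]=0.64346; 2: μ=6.95, E[X²]=49.4433; 3: μ=6, E[X²]=42; 4: μ=2.3, E[X²]=8.18.
E[X] = 0.35·0.369863 + 0.11·6.95 + 0.3·6 + 0.24·2.3 = 3.24595.
E[X²] = 0.35·0.64346 + 0.11·49.4433 + 0.3·42 + 0.24·8.18 = 20.2272.
Var(X) = E[X²] − (E[X])² = 20.2272 − 10.5362 = 9.69097.

9.6910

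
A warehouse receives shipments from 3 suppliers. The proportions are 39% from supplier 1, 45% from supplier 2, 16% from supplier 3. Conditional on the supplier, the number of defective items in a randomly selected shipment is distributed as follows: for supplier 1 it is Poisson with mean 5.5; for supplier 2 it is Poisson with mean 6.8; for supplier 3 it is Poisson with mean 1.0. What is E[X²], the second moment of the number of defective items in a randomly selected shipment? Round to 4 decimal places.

38.1305

For each component E[X²] = Var + (mean)², giving 1: 35.75; 2: 53.04; 3: 2.
Overall E[X²] = 0.39·35.75 + 0.45·53.04 + 0.16·2 = 38.1305.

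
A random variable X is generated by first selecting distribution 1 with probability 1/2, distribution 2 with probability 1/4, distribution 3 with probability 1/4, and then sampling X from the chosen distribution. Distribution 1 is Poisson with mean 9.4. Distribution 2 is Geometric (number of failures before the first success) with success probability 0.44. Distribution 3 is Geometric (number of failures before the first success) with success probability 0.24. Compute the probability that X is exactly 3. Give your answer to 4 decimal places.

0.0514

Conditional on each component, P(X = 3): 1: 0.0114515; 2: 0.077271; 3: 0.105354.
By total probability, P(X = 3) = 0.5·0.0114515 + 0.25·0.077271 + 0.25·0.105354 = 0.0513821.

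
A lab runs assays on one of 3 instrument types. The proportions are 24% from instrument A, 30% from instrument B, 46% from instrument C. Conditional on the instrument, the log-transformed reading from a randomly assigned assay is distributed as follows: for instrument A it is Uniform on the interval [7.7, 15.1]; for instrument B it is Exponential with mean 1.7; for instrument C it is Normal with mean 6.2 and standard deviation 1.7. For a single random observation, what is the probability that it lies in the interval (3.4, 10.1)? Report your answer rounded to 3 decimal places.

0.550

Conditional on each instrument, P(3.4 < X < 10.1): A: 0.324324; B: 0.132706; C: 0.939335.
By total probability, P(3.4 < X < 10.1) = 0.24·0.324324 + 0.3·0.132706 + 0.46·0.939335 = 0.549744.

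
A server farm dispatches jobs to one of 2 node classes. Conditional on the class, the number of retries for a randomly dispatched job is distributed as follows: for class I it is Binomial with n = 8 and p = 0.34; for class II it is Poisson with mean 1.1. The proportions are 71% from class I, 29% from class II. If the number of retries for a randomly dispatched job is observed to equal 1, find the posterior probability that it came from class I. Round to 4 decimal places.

0.4980

Likelihoods P(X=1 | ·): I: 0.14838; II: 0.366158.
Posterior ∝ prior × likelihood. Numerator for I: 0.71·0.14838 = 0.10535.
Normalizing constant: 0.71·0.14838 + 0.29·0.366158 = 0.211536.
P(I | observation) = 0.10535 / 0.211536 = 0.498024.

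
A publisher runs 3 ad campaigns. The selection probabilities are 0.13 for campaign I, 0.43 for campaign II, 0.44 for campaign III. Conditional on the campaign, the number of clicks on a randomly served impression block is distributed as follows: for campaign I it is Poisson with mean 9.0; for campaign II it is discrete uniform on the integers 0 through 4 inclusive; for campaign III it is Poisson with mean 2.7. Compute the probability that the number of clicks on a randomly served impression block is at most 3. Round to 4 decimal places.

Conditional on each campaign, P(X ≤ 3): I: 0.0212265; II: 0.8; III: 0.714092.
By total probability, P(X ≤ 3) = 0.13·0.0212265 + 0.43·0.8 + 0.44·0.714092 = 0.66096.

0.6610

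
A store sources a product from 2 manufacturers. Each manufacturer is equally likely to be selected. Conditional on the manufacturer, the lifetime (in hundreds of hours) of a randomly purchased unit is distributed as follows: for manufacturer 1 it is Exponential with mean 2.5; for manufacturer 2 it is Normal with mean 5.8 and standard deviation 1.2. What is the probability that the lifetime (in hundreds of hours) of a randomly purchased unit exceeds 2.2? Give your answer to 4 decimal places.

Conditional on each manufacturer, P(X > 2.2): 1: 0.414783; 2: 0.99865.
By total probability, P(X > 2.2) = 0.5·0.414783 + 0.5·0.99865 = 0.706717.

0.7067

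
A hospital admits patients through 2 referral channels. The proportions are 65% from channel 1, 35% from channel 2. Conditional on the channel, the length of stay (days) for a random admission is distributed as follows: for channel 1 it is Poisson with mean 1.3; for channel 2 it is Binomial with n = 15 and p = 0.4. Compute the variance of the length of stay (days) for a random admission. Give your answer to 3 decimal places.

7.130

Per component, 1: μ=1.3, E[X²]=2.99; 2: μ=6, E[X²]=39.6.
E[X] = 0.65·1.3 + 0.35·6 = 2.945.
E[X²] = 0.65·2.99 + 0.35·39.6 = 15.8035.
Var(X) = E[X²] − (E[X])² = 15.8035 − 8.67302 = 7.13048.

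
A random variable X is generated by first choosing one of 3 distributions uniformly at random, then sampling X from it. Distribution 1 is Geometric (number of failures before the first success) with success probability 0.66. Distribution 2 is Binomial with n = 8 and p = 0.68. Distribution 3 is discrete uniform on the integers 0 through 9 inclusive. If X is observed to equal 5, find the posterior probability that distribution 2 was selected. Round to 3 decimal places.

Likelihoods P(X=5 | ·): 1: 0.00299874; 2: 0.266798; 3: 0.1.
Posterior ∝ prior × likelihood. Numerator for 2: 0.333333·0.266798 = 0.0889327.
Normalizing constant: 0.333333·0.00299874 + 0.333333·0.266798 + 0.333333·0.1 = 0.123266.
P(2 | observation) = 0.0889327 / 0.123266 = 0.721472.

0.721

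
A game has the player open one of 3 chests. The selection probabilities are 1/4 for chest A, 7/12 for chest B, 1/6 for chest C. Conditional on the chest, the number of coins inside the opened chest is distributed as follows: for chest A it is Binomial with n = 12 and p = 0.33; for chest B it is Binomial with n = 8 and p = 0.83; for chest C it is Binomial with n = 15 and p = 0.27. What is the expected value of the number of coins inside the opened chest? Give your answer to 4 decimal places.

Component means — A: 3.96; B: 6.64; C: 4.05.
E[X] = 0.25·3.96 + 0.583333·6.64 + 0.166667·4.05 = 5.53833.

5.5383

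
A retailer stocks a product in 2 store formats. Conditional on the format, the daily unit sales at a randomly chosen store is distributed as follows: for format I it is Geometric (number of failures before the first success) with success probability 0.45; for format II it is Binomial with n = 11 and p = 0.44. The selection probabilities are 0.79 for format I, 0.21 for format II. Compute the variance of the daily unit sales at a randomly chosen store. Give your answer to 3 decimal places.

4.886

Per component, I: μ=1.22222, E[X²]=4.20988; II: μ=4.84, E[X²]=26.136.
E[X] = 0.79·1.22222 + 0.21·4.84 = 1.98196.
E[X²] = 0.79·4.20988 + 0.21·26.136 = 8.81436.
Var(X) = E[X²] − (E[X])² = 8.81436 − 3.92815 = 4.88621.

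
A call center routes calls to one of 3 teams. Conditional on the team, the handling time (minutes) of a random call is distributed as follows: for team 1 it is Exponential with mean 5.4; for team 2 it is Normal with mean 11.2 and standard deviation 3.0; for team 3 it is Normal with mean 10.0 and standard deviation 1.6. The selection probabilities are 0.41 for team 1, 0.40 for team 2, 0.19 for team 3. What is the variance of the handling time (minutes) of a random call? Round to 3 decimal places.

Per component, 1: μ=5.4, E[X²]=58.32; 2: μ=11.2, E[X²]=134.44; 3: μ=10, E[X²]=102.56.
E[X] = 0.41·5.4 + 0.4·11.2 + 0.19·10 = 8.594.
E[X²] = 0.41·58.32 + 0.4·134.44 + 0.19·102.56 = 97.1736.
Var(X) = E[X²] − (E[X])² = 97.1736 − 73.8568 = 23.3168.

23.317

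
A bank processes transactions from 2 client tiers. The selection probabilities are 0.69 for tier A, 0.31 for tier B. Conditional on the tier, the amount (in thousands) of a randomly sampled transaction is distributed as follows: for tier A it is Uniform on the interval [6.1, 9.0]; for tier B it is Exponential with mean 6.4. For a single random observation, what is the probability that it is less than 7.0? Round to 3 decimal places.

Conditional on each tier, P(X < 7.0): A: 0.310345; B: 0.665042.
By total probability, P(X < 7.0) = 0.69·0.310345 + 0.31·0.665042 = 0.420301.

0.420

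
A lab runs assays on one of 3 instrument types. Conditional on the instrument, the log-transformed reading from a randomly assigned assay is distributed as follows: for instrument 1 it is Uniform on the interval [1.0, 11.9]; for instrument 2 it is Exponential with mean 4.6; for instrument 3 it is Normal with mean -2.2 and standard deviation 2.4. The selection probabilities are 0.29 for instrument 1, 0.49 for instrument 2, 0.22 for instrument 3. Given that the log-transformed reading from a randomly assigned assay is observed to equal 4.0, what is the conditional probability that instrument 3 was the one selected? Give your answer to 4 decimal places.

Likelihoods f(4.0 | ·): 1: 0.0917431; 2: 0.091116; 3: 0.00590939.
Posterior ∝ prior × likelihood. Numerator for 3: 0.22·0.00590939 = 0.00130007.
Normalizing constant: 0.29·0.0917431 + 0.49·0.091116 + 0.22·0.00590939 = 0.0725524.
P(3 | observation) = 0.00130007 / 0.0725524 = 0.017919.

0.0179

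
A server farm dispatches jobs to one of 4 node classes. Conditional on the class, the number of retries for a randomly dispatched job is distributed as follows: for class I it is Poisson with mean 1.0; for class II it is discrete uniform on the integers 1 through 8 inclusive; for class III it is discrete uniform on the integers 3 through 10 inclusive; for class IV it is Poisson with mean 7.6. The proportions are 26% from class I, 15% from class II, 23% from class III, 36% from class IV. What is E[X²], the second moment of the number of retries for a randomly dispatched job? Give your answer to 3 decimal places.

For each component E[X²] = Var + (mean)², giving I: 2; II: 25.5; III: 47.5; IV: 65.36.
Overall E[X²] = 0.26·2 + 0.15·25.5 + 0.23·47.5 + 0.36·65.36 = 38.7996.

38.800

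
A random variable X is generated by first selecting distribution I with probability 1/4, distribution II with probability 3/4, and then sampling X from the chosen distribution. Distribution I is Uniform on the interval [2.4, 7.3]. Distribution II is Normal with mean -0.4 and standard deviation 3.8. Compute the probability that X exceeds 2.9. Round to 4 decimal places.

Conditional on each component, P(X > 2.9): I: 0.897959; II: 0.192582.
By total probability, P(X > 2.9) = 0.25·0.897959 + 0.75·0.192582 = 0.368926.

0.3689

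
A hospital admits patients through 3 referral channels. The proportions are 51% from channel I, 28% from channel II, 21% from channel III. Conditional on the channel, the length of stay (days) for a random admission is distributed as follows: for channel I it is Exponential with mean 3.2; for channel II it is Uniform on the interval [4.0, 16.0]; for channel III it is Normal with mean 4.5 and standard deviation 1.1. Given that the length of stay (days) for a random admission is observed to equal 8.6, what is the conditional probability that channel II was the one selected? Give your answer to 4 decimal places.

Likelihoods f(8.6 | ·): I: 0.0212659; II: 0.0833333; III: 0.000348968.
Posterior ∝ prior × likelihood. Numerator for II: 0.28·0.0833333 = 0.0233333.
Normalizing constant: 0.51·0.0212659 + 0.28·0.0833333 + 0.21·0.000348968 = 0.0342522.
P(II | observation) = 0.0233333 / 0.0342522 = 0.681221.

0.6812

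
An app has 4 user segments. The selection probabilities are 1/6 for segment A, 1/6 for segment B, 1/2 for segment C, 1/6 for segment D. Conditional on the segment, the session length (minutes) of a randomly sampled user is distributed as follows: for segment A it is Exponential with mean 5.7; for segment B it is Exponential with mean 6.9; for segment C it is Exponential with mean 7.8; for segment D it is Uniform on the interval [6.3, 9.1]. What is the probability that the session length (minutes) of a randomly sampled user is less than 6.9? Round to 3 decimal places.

Conditional on each segment, P(X < 6.9): A: 0.70196; B: 0.632121; C: 0.587127; D: 0.214286.
By total probability, P(X < 6.9) = 0.166667·0.70196 + 0.166667·0.632121 + 0.5·0.587127 + 0.166667·0.214286 = 0.551625.

0.552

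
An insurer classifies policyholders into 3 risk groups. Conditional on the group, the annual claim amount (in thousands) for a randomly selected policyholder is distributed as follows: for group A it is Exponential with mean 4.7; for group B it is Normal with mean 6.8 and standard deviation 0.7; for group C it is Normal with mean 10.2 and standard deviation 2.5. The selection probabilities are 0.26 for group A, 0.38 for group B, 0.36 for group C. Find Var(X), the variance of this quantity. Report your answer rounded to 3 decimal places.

13.028

Per component, A: μ=4.7, E[X²]=44.18; B: μ=6.8, E[X²]=46.73; C: μ=10.2, E[X²]=110.29.
E[X] = 0.26·4.7 + 0.38·6.8 + 0.36·10.2 = 7.478.
E[X²] = 0.26·44.18 + 0.38·46.73 + 0.36·110.29 = 68.9486.
Var(X) = E[X²] − (E[X])² = 68.9486 − 55.9205 = 13.0281.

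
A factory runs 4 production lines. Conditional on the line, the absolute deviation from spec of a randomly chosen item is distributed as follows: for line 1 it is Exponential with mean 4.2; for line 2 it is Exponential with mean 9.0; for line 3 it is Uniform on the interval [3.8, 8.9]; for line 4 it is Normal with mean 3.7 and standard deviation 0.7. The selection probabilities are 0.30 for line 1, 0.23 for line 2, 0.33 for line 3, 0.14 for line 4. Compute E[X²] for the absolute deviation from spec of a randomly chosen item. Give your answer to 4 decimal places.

63.8509

For each component E[X²] = Var + (mean)², giving 1: 35.28; 2: 162; 3: 42.49; 4: 14.18.
Overall E[X²] = 0.3·35.28 + 0.23·162 + 0.33·42.49 + 0.14·14.18 = 63.8509.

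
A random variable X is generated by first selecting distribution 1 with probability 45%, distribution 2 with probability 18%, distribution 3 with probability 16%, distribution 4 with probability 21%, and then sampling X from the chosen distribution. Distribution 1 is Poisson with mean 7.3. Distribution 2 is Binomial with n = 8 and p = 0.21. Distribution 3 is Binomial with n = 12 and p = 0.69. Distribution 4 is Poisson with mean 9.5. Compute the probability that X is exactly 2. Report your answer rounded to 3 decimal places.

Conditional on each component, P(X = 2): 1: 0.0179997; 2: 0.300164; 3: 0.000257549; 4: 0.00337769.
By total probability, P(X = 2) = 0.45·0.0179997 + 0.18·0.300164 + 0.16·0.000257549 + 0.21·0.00337769 = 0.06288.

0.063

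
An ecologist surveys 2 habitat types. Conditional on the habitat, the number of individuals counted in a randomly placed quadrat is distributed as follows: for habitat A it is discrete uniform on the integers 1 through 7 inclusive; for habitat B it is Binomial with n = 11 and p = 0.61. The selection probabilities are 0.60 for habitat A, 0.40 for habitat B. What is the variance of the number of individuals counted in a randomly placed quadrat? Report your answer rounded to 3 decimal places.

5.209

Per component, A: μ=4, E[X²]=20; B: μ=6.71, E[X²]=47.641.
E[X] = 0.6·4 + 0.4·6.71 = 5.084.
E[X²] = 0.6·20 + 0.4·47.641 = 31.0564.
Var(X) = E[X²] − (E[X])² = 31.0564 − 25.8471 = 5.20934.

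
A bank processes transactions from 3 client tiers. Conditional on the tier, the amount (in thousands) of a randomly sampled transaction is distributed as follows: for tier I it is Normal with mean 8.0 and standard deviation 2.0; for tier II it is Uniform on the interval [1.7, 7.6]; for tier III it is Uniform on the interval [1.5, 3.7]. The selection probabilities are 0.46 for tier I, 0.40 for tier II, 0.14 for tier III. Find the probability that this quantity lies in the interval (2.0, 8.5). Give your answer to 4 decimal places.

0.7626

Conditional on each tier, P(2.0 < X < 8.5): I: 0.597356; II: 0.949153; III: 0.772727.
By total probability, P(2.0 < X < 8.5) = 0.46·0.597356 + 0.4·0.949153 + 0.14·0.772727 = 0.762627.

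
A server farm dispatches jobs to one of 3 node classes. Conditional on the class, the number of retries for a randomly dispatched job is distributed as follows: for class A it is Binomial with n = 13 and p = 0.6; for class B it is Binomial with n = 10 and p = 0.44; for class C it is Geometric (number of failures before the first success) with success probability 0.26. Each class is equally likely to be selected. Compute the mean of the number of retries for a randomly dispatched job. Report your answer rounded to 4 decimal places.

Component means — A: 7.8; B: 4.4; C: 2.84615.
E[X] = 0.333333·7.8 + 0.333333·4.4 + 0.333333·2.84615 = 5.01538.

5.0154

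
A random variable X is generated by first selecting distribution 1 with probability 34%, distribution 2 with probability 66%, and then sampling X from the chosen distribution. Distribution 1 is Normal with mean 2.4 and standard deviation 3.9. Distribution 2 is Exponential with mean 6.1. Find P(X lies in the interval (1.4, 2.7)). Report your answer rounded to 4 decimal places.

0.1455

Conditional on each component, P(1.4 < X < 2.7): 1: 0.131841; 2: 0.152575.
By total probability, P(1.4 < X < 2.7) = 0.34·0.131841 + 0.66·0.152575 = 0.145525.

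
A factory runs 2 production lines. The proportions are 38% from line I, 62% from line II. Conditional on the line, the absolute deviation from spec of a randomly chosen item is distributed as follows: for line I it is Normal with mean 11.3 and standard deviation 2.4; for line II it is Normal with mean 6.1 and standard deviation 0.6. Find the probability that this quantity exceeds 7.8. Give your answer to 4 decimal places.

Conditional on each line, P(X > 7.8): I: 0.927626; II: 0.00230327.
By total probability, P(X > 7.8) = 0.38·0.927626 + 0.62·0.00230327 = 0.353926.

0.3539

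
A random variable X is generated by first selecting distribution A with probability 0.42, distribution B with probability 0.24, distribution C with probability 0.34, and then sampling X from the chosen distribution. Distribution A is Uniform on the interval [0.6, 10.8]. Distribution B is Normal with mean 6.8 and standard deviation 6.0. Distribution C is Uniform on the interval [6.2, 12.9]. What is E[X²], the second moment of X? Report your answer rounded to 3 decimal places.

For each component E[X²] = Var + (mean)², giving A: 41.16; B: 82.24; C: 94.9433.
Overall E[X²] = 0.42·41.16 + 0.24·82.24 + 0.34·94.9433 = 69.3055.

69.306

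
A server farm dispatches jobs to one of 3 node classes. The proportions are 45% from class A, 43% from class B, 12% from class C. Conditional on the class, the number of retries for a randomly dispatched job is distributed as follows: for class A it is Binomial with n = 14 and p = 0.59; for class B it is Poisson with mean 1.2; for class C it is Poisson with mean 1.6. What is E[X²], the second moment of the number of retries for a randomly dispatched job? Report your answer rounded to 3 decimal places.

33.861

For each component E[X²] = Var + (mean)², giving A: 71.6142; B: 2.64; C: 4.16.
Overall E[X²] = 0.45·71.6142 + 0.43·2.64 + 0.12·4.16 = 33.8608.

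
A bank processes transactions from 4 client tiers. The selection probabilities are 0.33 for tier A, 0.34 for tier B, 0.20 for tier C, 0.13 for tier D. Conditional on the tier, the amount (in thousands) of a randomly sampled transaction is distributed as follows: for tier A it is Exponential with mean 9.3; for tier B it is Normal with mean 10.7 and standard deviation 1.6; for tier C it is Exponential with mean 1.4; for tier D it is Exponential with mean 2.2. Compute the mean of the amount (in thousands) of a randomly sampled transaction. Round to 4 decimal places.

7.2730

Component means — A: 9.3; B: 10.7; C: 1.4; D: 2.2.
E[X] = 0.33·9.3 + 0.34·10.7 + 0.2·1.4 + 0.13·2.2 = 7.273.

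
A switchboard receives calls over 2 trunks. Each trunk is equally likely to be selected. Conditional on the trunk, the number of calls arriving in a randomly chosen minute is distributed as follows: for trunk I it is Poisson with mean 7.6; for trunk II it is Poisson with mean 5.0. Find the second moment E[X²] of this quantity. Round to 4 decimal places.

For each component E[X²] = Var + (mean)², giving I: 65.36; II: 30.
Overall E[X²] = 0.5·65.36 + 0.5·30 = 47.68.

47.6800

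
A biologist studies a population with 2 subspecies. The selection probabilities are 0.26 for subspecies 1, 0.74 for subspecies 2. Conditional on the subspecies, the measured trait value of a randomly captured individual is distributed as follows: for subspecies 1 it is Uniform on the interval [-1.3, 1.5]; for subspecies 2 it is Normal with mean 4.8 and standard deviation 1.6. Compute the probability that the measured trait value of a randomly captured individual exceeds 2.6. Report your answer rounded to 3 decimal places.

0.677

Conditional on each subspecies, P(X > 2.6): 1: 0; 2: 0.915434.
By total probability, P(X > 2.6) = 0.26·0 + 0.74·0.915434 = 0.677421.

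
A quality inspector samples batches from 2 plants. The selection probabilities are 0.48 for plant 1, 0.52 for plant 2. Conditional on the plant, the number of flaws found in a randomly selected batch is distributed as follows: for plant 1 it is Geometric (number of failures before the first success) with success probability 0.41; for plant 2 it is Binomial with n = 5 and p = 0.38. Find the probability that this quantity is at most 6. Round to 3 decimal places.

0.988

Conditional on each plant, P(X ≤ 6): 1: 0.975113; 2: 1.
By total probability, P(X ≤ 6) = 0.48·0.975113 + 0.52·1 = 0.988054.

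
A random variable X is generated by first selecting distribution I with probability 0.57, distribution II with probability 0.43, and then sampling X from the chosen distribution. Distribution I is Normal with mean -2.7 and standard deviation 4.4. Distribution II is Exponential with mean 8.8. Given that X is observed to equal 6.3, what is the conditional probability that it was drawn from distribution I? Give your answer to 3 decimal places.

0.211

Likelihoods f(6.3 | ·): I: 0.0111928; II: 0.0555395.
Posterior ∝ prior × likelihood. Numerator for I: 0.57·0.0111928 = 0.00637989.
Normalizing constant: 0.57·0.0111928 + 0.43·0.0555395 = 0.0302619.
P(I | observation) = 0.00637989 / 0.0302619 = 0.210823.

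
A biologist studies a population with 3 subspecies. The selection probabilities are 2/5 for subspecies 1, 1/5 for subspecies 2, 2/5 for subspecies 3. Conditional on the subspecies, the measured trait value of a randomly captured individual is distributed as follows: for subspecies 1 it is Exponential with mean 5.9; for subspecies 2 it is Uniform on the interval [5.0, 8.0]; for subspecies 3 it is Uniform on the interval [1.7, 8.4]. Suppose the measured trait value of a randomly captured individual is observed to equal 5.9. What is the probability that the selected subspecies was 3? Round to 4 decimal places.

0.3946

Likelihoods f(5.9 | ·): 1: 0.0623524; 2: 0.333333; 3: 0.149254.
Posterior ∝ prior × likelihood. Numerator for 3: 0.4·0.149254 = 0.0597015.
Normalizing constant: 0.4·0.0623524 + 0.2·0.333333 + 0.4·0.149254 = 0.151309.
P(3 | observation) = 0.0597015 / 0.151309 = 0.394566.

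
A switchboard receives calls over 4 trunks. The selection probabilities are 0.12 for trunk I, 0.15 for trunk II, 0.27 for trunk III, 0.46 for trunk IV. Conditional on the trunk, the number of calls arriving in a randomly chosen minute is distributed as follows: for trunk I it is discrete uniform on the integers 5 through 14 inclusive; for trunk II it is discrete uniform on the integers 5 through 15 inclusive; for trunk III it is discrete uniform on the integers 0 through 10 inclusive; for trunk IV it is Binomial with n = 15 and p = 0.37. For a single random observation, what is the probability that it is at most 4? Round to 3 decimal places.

Conditional on each trunk, P(X ≤ 4): I: 0; II: 0; III: 0.454545; IV: 0.293825.
By total probability, P(X ≤ 4) = 0.12·0 + 0.15·0 + 0.27·0.454545 + 0.46·0.293825 = 0.257887.

0.258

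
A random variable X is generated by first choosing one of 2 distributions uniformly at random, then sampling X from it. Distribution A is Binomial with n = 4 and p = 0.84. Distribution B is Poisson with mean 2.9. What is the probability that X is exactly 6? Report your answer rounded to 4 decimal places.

0.0227

Conditional on each component, P(X = 6): A: 0; B: 0.0454571.
By total probability, P(X = 6) = 0.5·0 + 0.5·0.0454571 = 0.0227285.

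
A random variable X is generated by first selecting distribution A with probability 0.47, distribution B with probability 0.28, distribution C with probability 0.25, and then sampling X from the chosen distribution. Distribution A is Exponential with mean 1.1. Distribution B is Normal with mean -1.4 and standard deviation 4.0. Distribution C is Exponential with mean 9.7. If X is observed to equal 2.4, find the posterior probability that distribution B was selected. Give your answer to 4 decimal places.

0.2065

Likelihoods f(2.4 | ·): A: 0.102578; B: 0.0635148; C: 0.0804959.
Posterior ∝ prior × likelihood. Numerator for B: 0.28·0.0635148 = 0.0177841.
Normalizing constant: 0.47·0.102578 + 0.28·0.0635148 + 0.25·0.0804959 = 0.0861199.
P(B | observation) = 0.0177841 / 0.0861199 = 0.206504.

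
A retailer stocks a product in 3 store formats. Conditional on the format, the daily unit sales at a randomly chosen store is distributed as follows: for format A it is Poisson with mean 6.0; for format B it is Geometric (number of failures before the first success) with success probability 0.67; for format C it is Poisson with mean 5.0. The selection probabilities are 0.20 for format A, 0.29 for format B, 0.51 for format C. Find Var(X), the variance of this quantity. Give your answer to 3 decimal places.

Per component, A: μ=6, E[X²]=42; B: μ=0.492537, E[X²]=0.977723; C: μ=5, E[X²]=30.
E[X] = 0.2·6 + 0.29·0.492537 + 0.51·5 = 3.89284.
E[X²] = 0.2·42 + 0.29·0.977723 + 0.51·30 = 23.9835.
Var(X) = E[X²] − (E[X])² = 23.9835 − 15.1542 = 8.82937.

8.829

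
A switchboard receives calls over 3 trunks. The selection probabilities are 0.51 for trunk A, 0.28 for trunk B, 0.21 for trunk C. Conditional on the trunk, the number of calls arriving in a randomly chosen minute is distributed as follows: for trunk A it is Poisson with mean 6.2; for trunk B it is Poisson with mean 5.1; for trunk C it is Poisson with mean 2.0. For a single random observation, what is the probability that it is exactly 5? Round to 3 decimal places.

0.136

Conditional on each trunk, P(X = 5): A: 0.154936; B: 0.175294; C: 0.0360894.
By total probability, P(X = 5) = 0.51·0.154936 + 0.28·0.175294 + 0.21·0.0360894 = 0.135678.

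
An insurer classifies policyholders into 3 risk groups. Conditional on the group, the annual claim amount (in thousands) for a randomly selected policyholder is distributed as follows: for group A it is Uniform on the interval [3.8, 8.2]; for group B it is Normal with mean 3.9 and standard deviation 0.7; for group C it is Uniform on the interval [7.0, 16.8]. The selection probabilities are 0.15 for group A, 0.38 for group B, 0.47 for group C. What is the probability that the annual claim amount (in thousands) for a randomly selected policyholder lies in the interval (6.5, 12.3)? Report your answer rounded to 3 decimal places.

0.312

Conditional on each group, P(6.5 < X < 12.3): A: 0.386364; B: 0.000101889; C: 0.540816.
By total probability, P(6.5 < X < 12.3) = 0.15·0.386364 + 0.38·0.000101889 + 0.47·0.540816 = 0.312177.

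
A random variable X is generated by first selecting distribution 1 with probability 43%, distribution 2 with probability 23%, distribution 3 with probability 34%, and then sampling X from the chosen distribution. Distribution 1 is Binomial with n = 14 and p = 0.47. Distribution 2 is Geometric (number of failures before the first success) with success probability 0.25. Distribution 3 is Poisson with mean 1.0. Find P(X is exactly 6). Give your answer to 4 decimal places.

Conditional on each component, P(X = 6): 1: 0.201535; 2: 0.0444946; 3: 0.000510944.
By total probability, P(X = 6) = 0.43·0.201535 + 0.23·0.0444946 + 0.34·0.000510944 = 0.0970673.

0.0971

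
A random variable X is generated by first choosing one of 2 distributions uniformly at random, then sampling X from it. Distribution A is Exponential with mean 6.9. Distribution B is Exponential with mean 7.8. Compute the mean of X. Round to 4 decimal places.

Component means — A: 6.9; B: 7.8.
E[X] = 0.5·6.9 + 0.5·7.8 = 7.35.

7.3500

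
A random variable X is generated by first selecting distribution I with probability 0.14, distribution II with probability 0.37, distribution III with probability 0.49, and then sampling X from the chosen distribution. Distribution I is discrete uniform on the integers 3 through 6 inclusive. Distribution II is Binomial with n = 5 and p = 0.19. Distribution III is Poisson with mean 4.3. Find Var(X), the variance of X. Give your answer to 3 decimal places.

Per component, I: μ=4.5, E[X²]=21.5; II: μ=0.95, E[X²]=1.672; III: μ=4.3, E[X²]=22.79.
E[X] = 0.14·4.5 + 0.37·0.95 + 0.49·4.3 = 3.0885.
E[X²] = 0.14·21.5 + 0.37·1.672 + 0.49·22.79 = 14.7957.
Var(X) = E[X²] − (E[X])² = 14.7957 − 9.53883 = 5.25691.

5.257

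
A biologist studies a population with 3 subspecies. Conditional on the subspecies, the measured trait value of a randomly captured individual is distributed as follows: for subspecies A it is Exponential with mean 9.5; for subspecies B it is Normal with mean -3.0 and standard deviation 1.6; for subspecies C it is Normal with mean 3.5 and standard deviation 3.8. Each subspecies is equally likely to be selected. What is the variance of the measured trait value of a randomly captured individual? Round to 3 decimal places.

Per component, A: μ=9.5, E[X²]=180.5; B: μ=-3, E[X²]=11.56; C: μ=3.5, E[X²]=26.69.
E[X] = 0.333333·9.5 + 0.333333·-3 + 0.333333·3.5 = 3.33333.
E[X²] = 0.333333·180.5 + 0.333333·11.56 + 0.333333·26.69 = 72.9167.
Var(X) = E[X²] − (E[X])² = 72.9167 − 11.1111 = 61.8056.

61.806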